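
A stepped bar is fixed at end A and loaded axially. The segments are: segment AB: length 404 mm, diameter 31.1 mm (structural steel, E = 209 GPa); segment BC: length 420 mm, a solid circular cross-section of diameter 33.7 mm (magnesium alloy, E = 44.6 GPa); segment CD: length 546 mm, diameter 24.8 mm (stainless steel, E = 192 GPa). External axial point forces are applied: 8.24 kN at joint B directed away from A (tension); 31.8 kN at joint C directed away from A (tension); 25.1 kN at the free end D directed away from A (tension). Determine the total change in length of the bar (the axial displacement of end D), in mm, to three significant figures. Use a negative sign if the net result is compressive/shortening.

0.914 mm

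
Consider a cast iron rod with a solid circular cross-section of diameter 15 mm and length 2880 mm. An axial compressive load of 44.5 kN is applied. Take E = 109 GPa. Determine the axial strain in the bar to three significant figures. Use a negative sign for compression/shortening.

-0.00231

A = 176.7 mm².
σ = N/A = -251.8 MPa; ε = σ/E = -251.8/109000 = -2.310e-03.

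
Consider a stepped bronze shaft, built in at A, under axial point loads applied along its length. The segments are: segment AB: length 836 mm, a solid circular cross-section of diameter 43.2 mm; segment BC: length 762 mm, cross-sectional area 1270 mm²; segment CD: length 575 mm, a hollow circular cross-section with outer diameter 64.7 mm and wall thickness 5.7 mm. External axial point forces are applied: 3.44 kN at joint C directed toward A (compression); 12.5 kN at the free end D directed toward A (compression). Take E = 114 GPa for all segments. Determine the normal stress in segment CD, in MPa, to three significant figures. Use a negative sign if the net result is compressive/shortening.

-11.8 MPa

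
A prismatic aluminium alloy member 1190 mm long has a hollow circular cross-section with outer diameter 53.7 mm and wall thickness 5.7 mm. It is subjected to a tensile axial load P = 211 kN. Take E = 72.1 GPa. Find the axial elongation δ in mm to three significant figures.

4.05 mm

A = 859.5 mm².
δ_mech = NL/(AE) = 211000·1190/(859.5·72100) = 4.052 mm.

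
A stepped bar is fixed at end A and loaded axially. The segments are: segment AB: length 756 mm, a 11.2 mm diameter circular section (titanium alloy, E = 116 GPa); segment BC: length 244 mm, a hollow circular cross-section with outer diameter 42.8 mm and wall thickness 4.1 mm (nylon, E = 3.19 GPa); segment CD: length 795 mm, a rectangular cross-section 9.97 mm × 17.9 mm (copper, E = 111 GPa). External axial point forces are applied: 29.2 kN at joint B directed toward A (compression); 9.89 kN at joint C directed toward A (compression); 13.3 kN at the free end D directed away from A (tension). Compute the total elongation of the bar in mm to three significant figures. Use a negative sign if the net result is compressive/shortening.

-0.649 mm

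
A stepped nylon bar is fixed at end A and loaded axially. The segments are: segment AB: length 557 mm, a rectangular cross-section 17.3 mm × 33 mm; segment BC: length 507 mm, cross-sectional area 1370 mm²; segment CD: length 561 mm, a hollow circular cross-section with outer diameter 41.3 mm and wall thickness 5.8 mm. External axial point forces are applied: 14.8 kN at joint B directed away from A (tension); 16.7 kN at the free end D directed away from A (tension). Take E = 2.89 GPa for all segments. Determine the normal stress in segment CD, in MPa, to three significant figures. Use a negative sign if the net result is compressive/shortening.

25.8 MPa

Internal axial forces (sectioning from the free end, tension +): N_CD = 16.7 kN, N_BC = 16.7 kN, N_AB = 31.5 kN.
A_CD = 646.9 mm².
σ_CD = N_CD/A_CD = 16700/646.9 = 25.82 MPa.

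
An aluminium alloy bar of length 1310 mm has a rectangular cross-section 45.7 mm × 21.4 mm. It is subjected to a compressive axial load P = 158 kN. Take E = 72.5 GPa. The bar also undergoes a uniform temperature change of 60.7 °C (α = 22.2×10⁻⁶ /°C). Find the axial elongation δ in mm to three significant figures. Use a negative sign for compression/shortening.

-1.15 mm

A = 978 mm².
δ_mech = NL/(AE) = -158000·1310/(978·72500) = -2.919 mm.
δ_thermal = αLΔT = 22.2e-6·1310·60.7 = 1.765 mm.
δ = δ_mech + δ_thermal = -1.154 mm.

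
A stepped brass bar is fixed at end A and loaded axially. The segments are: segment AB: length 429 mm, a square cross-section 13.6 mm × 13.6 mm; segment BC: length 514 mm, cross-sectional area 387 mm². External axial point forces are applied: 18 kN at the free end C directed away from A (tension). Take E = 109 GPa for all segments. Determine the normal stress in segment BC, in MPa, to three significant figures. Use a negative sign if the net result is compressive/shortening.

46.5 MPa

Internal axial forces (sectioning from the free end, tension +): N_BC = 18 kN, N_AB = 18 kN.
σ_BC = N_BC/A_BC = 18000/387 = 46.51 MPa.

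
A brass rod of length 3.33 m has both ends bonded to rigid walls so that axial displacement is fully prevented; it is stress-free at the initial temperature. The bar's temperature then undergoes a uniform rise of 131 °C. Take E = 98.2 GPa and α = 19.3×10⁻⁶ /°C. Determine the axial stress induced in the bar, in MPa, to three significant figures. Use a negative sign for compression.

Free thermal expansion αLΔT = 19.3e-6 · 3330 · 131 = 8.419 mm.
The walls impose strain ε = −(8.419)/3330 = -2.5283e-03; σ = Eε = 98200 · -2.5283e-03 = -248.3 MPa.

-248 MPa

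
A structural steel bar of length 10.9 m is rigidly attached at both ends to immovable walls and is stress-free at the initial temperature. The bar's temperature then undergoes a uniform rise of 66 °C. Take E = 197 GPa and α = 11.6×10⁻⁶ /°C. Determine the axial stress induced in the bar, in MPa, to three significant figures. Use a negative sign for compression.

Free thermal expansion αLΔT = 11.6e-6 · 10900 · 66 = 8.345 mm.
The walls impose strain ε = −(8.345)/10900 = -7.6560e-04; σ = Eε = 197000 · -7.6560e-04 = -150.8 MPa.

-151 MPa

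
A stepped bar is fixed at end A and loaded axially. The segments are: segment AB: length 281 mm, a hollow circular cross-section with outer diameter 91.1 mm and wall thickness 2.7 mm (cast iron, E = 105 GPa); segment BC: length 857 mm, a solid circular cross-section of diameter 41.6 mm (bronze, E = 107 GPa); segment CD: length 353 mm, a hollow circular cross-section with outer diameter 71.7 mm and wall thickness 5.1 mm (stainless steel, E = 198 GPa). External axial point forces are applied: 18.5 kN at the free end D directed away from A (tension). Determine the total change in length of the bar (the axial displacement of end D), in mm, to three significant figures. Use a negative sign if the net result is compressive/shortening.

0.206 mm

Internal axial forces (sectioning from the free end, tension +): N_CD = 18.5 kN, N_BC = 18.5 kN, N_AB = 18.5 kN.
A_AB = 749.8 mm².
A_BC = 1359 mm².
A_CD = 1067 mm².
δ_AB = 18500·281/(749.8·105000) = 0.06603 mm
δ_BC = 18500·857/(1359·107000) = 0.109 mm
δ_CD = 18500·353/(1067·198000) = 0.03091 mm
δ = Σδ_i = 0.206 mm.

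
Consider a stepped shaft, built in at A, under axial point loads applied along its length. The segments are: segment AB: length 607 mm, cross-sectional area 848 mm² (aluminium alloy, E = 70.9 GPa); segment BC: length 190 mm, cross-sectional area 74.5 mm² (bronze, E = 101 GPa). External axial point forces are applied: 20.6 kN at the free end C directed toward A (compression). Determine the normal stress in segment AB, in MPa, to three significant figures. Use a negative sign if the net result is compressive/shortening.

Internal axial forces (sectioning from the free end, tension +): N_BC = -20.6 kN, N_AB = -20.6 kN.
σ_AB = N_AB/A_AB = -20600/848 = -24.29 MPa.

-24.3 MPa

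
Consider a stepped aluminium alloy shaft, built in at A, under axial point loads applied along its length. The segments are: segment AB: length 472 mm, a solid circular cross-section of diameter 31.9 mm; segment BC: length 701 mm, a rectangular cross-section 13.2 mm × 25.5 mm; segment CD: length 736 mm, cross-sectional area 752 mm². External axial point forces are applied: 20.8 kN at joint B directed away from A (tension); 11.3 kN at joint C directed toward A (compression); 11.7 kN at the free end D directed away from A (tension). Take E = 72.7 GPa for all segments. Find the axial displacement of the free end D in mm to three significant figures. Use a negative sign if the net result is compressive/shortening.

Internal axial forces (sectioning from the free end, tension +): N_CD = 11.7 kN, N_BC = 0.4 kN, N_AB = 21.2 kN.
A_AB = 799.2 mm².
A_BC = 336.6 mm².
δ_AB = 21200·472/(799.2·72700) = 0.1722 mm
δ_BC = 400·701/(336.6·72700) = 0.01146 mm
δ_CD = 11700·736/(752·72700) = 0.1575 mm
δ = Σδ_i = 0.3412 mm.

0.341 mm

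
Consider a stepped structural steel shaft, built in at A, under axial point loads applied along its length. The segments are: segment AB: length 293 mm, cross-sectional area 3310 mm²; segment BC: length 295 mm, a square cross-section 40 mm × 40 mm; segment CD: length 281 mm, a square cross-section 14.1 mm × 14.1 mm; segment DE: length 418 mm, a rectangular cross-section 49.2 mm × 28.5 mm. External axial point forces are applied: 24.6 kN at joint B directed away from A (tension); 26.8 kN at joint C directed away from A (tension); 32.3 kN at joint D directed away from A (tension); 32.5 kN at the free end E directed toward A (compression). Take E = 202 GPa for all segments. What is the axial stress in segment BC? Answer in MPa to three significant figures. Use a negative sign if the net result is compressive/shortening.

Internal axial forces (sectioning from the free end, tension +): N_DE = -32.5 kN, N_CD = -0.2 kN, N_BC = 26.6 kN, N_AB = 51.2 kN.
A_BC = 1600 mm².
σ_BC = N_BC/A_BC = 26600/1600 = 16.62 MPa.

16.6 MPa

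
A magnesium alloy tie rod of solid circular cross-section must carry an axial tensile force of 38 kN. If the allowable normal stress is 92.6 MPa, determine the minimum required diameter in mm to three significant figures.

Required area A ≥ P/σ_allow = 38000/92.6 = 410.4 mm².
For a solid circular section, d ≥ √(4A/π) = 22.86 mm.

22.9 mm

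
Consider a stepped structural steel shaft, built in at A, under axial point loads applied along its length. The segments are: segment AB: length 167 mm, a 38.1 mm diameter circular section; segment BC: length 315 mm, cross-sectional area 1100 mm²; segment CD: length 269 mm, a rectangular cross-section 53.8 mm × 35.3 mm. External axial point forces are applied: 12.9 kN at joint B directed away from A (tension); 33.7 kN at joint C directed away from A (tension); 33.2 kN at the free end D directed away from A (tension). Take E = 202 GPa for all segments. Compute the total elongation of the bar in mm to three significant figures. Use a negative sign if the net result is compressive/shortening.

Internal axial forces (sectioning from the free end, tension +): N_CD = 33.2 kN, N_BC = 66.9 kN, N_AB = 79.8 kN.
A_AB = 1140 mm².
A_CD = 1899 mm².
δ_AB = 79800·167/(1140·202000) = 0.05787 mm
δ_BC = 66900·315/(1100·202000) = 0.09484 mm
δ_CD = 33200·269/(1899·202000) = 0.02328 mm
δ = Σδ_i = 0.176 mm.

0.176 mm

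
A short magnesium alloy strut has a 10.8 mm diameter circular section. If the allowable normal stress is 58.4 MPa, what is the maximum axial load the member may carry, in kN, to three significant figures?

A = 91.61 mm².
P_max = σ_allow · A = 58.4 · 91.61 = 5350 N = 5.35 kN.

5.35 kN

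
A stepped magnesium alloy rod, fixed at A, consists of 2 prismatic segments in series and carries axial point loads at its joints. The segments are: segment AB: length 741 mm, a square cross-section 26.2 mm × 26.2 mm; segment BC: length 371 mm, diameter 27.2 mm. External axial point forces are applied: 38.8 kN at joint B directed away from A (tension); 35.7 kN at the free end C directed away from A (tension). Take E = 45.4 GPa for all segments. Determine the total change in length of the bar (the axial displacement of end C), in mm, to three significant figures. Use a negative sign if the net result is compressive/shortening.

Internal axial forces (sectioning from the free end, tension +): N_BC = 35.7 kN, N_AB = 74.5 kN.
A_AB = 686.4 mm².
A_BC = 581.1 mm².
δ_AB = 74500·741/(686.4·45400) = 1.771 mm
δ_BC = 35700·371/(581.1·45400) = 0.5021 mm
δ = Σδ_i = 2.273 mm.

2.27 mm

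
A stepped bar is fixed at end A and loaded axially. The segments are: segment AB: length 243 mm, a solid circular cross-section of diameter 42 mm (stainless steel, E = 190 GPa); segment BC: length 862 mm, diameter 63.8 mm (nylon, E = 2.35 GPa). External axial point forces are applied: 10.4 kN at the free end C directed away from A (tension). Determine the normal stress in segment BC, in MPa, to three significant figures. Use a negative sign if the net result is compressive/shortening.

3.25 MPa

Internal axial forces (sectioning from the free end, tension +): N_BC = 10.4 kN, N_AB = 10.4 kN.
A_BC = 3197 mm².
σ_BC = N_BC/A_BC = 10400/3197 = 3.253 MPa.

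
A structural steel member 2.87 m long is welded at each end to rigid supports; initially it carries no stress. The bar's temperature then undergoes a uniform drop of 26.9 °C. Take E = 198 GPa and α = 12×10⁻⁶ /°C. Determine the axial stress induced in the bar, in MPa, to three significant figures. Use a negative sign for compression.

Free thermal expansion αLΔT = 12e-6 · 2870 · -26.9 = -0.9264 mm.
The walls impose strain ε = −(-0.9264)/2870 = 3.2280e-04; σ = Eε = 198000 · 3.2280e-04 = 63.91 MPa.

63.9 MPa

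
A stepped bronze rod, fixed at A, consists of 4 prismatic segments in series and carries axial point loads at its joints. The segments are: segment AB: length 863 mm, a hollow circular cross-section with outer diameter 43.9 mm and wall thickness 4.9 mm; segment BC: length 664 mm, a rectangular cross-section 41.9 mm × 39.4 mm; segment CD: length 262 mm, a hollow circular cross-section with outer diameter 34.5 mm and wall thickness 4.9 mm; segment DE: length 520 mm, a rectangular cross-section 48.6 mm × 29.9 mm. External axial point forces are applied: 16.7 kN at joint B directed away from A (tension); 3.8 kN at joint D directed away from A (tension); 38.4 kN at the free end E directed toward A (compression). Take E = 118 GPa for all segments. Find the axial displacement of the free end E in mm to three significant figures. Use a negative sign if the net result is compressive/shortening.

-0.621 mm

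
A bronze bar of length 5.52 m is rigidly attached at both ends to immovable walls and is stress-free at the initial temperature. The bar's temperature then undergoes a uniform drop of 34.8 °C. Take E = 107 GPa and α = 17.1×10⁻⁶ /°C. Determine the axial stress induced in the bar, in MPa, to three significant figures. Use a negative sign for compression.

Free thermal expansion αLΔT = 17.1e-6 · 5520 · -34.8 = -3.285 mm.
The walls impose strain ε = −(-3.285)/5520 = 5.9508e-04; σ = Eε = 107000 · 5.9508e-04 = 63.67 MPa.

63.7 MPa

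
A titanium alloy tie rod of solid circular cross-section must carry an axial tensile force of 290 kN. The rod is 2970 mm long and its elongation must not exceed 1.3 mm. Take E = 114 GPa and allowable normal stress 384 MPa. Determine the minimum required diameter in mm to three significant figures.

Required area A ≥ P/σ_allow = 290000/384 = 755.2 mm².
For a solid circular section, d ≥ √(4A/π) = 31.01 mm.
Elongation limit: A ≥ PL/(Eδ_allow) = 290000·2970/(114000·1.3) = 5812 mm² ⇒ d ≥ 86.02 mm.
The elongation limit governs.

86.0 mm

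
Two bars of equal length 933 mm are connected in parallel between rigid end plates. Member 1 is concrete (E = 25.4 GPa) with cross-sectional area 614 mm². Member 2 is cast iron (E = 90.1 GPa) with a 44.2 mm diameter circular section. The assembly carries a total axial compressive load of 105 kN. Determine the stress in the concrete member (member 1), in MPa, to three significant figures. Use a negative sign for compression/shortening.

A_2 = 1534 mm².
Equal strain + equilibrium ⇒ each member carries load in proportion to AE: A₁E₁ = 15600000 N, A₂E₂ = 138200000 N, ΣAE = 153800000 N.
σ₁ = P·E₁/ΣAE = -105000·25400/153800000 = -17.34 MPa.

-17.3 MPa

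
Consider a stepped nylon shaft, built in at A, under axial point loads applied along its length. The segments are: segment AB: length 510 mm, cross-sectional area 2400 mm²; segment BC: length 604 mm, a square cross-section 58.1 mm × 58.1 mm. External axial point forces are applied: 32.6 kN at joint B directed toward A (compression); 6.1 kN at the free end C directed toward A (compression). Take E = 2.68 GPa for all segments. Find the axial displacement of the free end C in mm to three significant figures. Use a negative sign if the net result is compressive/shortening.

Internal axial forces (sectioning from the free end, tension +): N_BC = -6.1 kN, N_AB = -38.7 kN.
A_BC = 3376 mm².
δ_AB = -38700·510/(2400·2680) = -3.069 mm
δ_BC = -6100·604/(3376·2680) = -0.4073 mm
δ = Σδ_i = -3.476 mm.

-3.48 mm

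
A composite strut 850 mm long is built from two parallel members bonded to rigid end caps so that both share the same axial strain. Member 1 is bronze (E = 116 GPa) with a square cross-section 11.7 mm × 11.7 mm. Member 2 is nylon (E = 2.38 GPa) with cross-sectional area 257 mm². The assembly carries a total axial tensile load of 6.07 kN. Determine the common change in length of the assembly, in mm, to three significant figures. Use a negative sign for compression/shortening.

A_1 = 136.9 mm².
Equal strain + equilibrium ⇒ each member carries load in proportion to AE: A₁E₁ = 15880000 N, A₂E₂ = 611700 N, ΣAE = 16490000 N.
δ = PL/ΣAE = 6070·850/16490000 = 0.3129 mm.

0.313 mm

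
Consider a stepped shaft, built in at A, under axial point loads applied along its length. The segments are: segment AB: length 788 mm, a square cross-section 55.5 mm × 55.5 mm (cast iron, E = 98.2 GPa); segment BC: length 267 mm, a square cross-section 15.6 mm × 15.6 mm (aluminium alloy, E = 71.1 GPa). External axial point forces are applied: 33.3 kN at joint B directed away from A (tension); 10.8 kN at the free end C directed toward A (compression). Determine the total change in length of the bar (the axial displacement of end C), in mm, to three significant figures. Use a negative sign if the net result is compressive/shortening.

Internal axial forces (sectioning from the free end, tension +): N_BC = -10.8 kN, N_AB = 22.5 kN.
A_AB = 3080 mm².
A_BC = 243.4 mm².
δ_AB = 22500·788/(3080·98200) = 0.05862 mm
δ_BC = -10800·267/(243.4·71100) = -0.1667 mm
δ = Σδ_i = -0.108 mm.

-0.108 mm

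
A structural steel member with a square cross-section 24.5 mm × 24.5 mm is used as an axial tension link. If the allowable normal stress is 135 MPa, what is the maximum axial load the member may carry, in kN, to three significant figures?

A = 600.2 mm².
P_max = σ_allow · A = 135 · 600.2 = 81030 N = 81.03 kN.

81.0 kN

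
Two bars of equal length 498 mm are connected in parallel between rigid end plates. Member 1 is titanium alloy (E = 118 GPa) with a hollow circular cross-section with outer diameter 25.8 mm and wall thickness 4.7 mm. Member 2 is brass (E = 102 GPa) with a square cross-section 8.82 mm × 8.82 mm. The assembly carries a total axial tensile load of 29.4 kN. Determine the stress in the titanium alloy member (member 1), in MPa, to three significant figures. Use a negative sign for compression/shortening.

A_1 = 311.6 mm².
A_2 = 77.79 mm².
Equal strain + equilibrium ⇒ each member carries load in proportion to AE: A₁E₁ = 36760000 N, A₂E₂ = 7935000 N, ΣAE = 44700000 N.
σ₁ = P·E₁/ΣAE = 29400·118000/44700000 = 77.61 MPa.

77.6 MPa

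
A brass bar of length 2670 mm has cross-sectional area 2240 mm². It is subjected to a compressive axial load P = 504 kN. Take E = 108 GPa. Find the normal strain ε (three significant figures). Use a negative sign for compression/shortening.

σ = N/A = -225 MPa; ε = σ/E = -225/108000 = -2.083e-03.

-0.00208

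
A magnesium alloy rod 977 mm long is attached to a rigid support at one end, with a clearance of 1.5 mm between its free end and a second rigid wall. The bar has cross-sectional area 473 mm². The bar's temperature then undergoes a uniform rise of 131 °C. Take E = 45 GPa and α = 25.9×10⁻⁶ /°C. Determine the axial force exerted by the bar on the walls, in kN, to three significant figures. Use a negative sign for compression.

Free thermal expansion αLΔT = 25.9e-6 · 977 · 131 = 3.315 mm.
The walls engage after the gap closes; constrained expansion = 3.315 − 1.5 = 1.815 mm.
The walls impose strain ε = −(1.815)/977 = -1.8576e-03; σ = Eε = 45000 · -1.8576e-03 = -83.59 MPa.
Wall reaction R = σ·A = -83.59·473 = -39540 N = -39.54 kN.

-39.5 kN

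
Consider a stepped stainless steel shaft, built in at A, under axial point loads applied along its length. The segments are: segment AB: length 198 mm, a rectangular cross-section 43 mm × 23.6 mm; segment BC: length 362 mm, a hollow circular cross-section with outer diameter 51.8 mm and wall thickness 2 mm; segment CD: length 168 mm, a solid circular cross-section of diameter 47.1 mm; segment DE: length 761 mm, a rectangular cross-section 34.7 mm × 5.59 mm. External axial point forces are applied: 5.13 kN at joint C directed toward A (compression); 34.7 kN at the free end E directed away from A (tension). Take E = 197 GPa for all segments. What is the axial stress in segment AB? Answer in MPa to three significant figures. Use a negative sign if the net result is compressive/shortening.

29.1 MPa

Internal axial forces (sectioning from the free end, tension +): N_DE = 34.7 kN, N_CD = 34.7 kN, N_BC = 29.57 kN, N_AB = 29.57 kN.
A_AB = 1015 mm².
σ_AB = N_AB/A_AB = 29570/1015 = 29.14 MPa.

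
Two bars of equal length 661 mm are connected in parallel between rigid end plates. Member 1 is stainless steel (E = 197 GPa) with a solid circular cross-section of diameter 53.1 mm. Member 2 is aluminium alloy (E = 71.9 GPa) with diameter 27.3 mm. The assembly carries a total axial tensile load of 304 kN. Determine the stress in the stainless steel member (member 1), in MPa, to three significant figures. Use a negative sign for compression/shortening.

125 MPa

A_1 = 2215 mm².
A_2 = 585.3 mm².
Equal strain + equilibrium ⇒ each member carries load in proportion to AE: A₁E₁ = 436300000 N, A₂E₂ = 42090000 N, ΣAE = 478300000 N.
σ₁ = P·E₁/ΣAE = 304000·197000/478300000 = 125.2 MPa.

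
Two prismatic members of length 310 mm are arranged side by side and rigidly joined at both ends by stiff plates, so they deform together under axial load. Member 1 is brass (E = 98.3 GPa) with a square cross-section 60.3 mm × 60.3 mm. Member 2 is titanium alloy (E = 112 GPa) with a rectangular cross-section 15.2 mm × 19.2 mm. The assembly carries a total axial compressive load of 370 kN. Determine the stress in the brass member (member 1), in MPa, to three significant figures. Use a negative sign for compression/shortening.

A_1 = 3636 mm².
A_2 = 291.8 mm².
Equal strain + equilibrium ⇒ each member carries load in proportion to AE: A₁E₁ = 357400000 N, A₂E₂ = 32690000 N, ΣAE = 390100000 N.
σ₁ = P·E₁/ΣAE = -370000·98300/390100000 = -93.23 MPa.

-93.2 MPa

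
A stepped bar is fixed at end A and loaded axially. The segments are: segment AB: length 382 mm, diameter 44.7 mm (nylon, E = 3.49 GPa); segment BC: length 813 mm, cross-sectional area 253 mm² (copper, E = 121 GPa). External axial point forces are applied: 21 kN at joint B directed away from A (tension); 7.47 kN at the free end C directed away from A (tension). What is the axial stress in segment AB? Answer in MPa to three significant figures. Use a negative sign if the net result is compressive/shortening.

18.1 MPa

Internal axial forces (sectioning from the free end, tension +): N_BC = 7.47 kN, N_AB = 28.47 kN.
A_AB = 1569 mm².
σ_AB = N_AB/A_AB = 28470/1569 = 18.14 MPa.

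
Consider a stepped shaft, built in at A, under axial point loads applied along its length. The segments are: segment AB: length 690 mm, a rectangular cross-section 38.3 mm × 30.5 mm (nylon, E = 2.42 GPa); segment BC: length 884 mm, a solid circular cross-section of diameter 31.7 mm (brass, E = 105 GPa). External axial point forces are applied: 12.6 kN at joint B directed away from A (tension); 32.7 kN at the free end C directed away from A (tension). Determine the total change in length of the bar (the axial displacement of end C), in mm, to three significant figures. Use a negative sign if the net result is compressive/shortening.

11.4 mm

Internal axial forces (sectioning from the free end, tension +): N_BC = 32.7 kN, N_AB = 45.3 kN.
A_AB = 1168 mm².
A_BC = 789.2 mm².
δ_AB = 45300·690/(1168·2420) = 11.06 mm
δ_BC = 32700·884/(789.2·105000) = 0.3488 mm
δ = Σδ_i = 11.41 mm.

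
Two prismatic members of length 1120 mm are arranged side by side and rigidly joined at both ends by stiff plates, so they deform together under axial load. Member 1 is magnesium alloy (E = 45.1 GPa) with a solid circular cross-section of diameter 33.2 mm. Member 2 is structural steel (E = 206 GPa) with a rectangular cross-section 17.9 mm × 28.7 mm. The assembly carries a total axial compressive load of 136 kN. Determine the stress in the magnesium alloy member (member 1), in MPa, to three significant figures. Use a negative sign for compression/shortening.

A_1 = 865.7 mm².
A_2 = 513.7 mm².
Equal strain + equilibrium ⇒ each member carries load in proportion to AE: A₁E₁ = 39040000 N, A₂E₂ = 105800000 N, ΣAE = 144900000 N.
σ₁ = P·E₁/ΣAE = -136000·45100/144900000 = -42.34 MPa.

-42.3 MPa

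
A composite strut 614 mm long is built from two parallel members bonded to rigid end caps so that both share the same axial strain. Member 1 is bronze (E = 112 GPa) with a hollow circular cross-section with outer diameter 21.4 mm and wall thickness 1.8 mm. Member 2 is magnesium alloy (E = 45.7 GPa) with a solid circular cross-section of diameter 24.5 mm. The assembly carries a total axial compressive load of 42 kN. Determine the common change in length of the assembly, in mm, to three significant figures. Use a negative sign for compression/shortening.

A_1 = 110.8 mm².
A_2 = 471.4 mm².
Equal strain + equilibrium ⇒ each member carries load in proportion to AE: A₁E₁ = 12410000 N, A₂E₂ = 21540000 N, ΣAE = 33960000 N.
δ = PL/ΣAE = -42000·614/33960000 = -0.7594 mm.

-0.759 mm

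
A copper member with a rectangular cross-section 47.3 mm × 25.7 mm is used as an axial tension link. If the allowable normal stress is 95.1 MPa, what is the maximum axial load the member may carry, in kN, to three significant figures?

A = 1216 mm².
P_max = σ_allow · A = 95.1 · 1216 = 115600 N = 115.6 kN.

116 kN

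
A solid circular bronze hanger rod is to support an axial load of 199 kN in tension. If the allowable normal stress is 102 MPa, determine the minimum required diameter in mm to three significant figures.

Required area A ≥ P/σ_allow = 199000/102 = 1951 mm².
For a solid circular section, d ≥ √(4A/π) = 49.84 mm.

49.8 mm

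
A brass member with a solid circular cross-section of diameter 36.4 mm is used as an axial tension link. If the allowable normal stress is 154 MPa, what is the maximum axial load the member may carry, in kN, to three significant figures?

A = 1041 mm².
P_max = σ_allow · A = 154 · 1041 = 160300 N = 160.3 kN.

160 kN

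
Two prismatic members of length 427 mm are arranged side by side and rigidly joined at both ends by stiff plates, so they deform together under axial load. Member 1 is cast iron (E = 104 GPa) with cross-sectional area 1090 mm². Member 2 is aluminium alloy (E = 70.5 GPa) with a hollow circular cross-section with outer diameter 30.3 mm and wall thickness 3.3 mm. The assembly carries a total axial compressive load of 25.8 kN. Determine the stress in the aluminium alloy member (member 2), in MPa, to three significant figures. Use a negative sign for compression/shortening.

-13.7 MPa

A_2 = 279.9 mm².
Equal strain + equilibrium ⇒ each member carries load in proportion to AE: A₁E₁ = 113400000 N, A₂E₂ = 19730000 N, ΣAE = 133100000 N.
σ₂ = P·E₂/ΣAE = -25800·70500/133100000 = -13.67 MPa.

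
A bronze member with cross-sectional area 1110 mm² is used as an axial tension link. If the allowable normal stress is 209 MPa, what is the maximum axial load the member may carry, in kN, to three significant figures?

P_max = σ_allow · A = 209 · 1110 = 232000 N = 232 kN.

232 kN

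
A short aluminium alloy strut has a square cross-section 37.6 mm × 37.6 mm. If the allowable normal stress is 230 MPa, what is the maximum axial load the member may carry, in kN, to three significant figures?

A = 1414 mm².
P_max = σ_allow · A = 230 · 1414 = 325200 N = 325.2 kN.

325 kN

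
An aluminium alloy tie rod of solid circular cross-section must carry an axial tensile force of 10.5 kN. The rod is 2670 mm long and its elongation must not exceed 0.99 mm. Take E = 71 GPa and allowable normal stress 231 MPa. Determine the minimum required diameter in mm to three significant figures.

22.5 mm

Required area A ≥ P/σ_allow = 10500/231 = 45.45 mm².
For a solid circular section, d ≥ √(4A/π) = 7.608 mm.
Elongation limit: A ≥ PL/(Eδ_allow) = 10500·2670/(71000·0.99) = 398.8 mm² ⇒ d ≥ 22.54 mm.
The elongation limit governs.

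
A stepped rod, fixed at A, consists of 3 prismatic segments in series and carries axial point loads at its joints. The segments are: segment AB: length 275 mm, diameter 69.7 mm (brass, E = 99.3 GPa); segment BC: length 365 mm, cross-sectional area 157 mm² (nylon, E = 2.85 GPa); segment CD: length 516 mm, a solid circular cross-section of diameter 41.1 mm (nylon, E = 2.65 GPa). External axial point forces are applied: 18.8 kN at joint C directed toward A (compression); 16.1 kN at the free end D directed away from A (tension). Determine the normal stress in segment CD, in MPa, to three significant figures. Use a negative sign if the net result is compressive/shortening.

Internal axial forces (sectioning from the free end, tension +): N_CD = 16.1 kN, N_BC = -2.7 kN, N_AB = -2.7 kN.
A_CD = 1327 mm².
σ_CD = N_CD/A_CD = 16100/1327 = 12.14 MPa.

12.1 MPa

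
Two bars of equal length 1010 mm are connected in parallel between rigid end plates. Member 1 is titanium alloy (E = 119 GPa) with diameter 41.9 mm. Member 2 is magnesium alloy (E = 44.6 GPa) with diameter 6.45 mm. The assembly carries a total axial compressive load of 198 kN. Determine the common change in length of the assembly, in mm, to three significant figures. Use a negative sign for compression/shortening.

A_1 = 1379 mm².
A_2 = 32.67 mm².
Equal strain + equilibrium ⇒ each member carries load in proportion to AE: A₁E₁ = 164100000 N, A₂E₂ = 1457000 N, ΣAE = 165500000 N.
δ = PL/ΣAE = -198000·1010/165500000 = -1.208 mm.

-1.21 mm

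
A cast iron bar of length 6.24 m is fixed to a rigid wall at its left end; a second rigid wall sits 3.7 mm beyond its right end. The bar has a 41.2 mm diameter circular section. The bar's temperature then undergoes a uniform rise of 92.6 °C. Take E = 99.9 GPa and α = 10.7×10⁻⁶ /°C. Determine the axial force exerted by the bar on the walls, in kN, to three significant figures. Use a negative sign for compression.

-53.0 kN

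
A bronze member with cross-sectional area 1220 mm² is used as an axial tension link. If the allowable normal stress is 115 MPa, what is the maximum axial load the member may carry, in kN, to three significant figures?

P_max = σ_allow · A = 115 · 1220 = 140300 N = 140.3 kN.

140 kN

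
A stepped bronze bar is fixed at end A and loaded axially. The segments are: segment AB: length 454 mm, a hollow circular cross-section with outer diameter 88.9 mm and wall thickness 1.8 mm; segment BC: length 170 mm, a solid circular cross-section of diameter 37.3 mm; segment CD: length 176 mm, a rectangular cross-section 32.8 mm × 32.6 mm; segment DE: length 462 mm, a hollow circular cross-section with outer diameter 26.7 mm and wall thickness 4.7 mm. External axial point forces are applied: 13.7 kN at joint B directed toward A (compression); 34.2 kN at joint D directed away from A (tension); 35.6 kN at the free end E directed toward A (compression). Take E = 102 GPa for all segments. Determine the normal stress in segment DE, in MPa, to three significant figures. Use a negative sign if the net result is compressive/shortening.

-110 MPa

Internal axial forces (sectioning from the free end, tension +): N_DE = -35.6 kN, N_CD = -1.4 kN, N_BC = -1.4 kN, N_AB = -15.1 kN.
A_DE = 324.8 mm².
σ_DE = N_DE/A_DE = -35600/324.8 = -109.6 MPa.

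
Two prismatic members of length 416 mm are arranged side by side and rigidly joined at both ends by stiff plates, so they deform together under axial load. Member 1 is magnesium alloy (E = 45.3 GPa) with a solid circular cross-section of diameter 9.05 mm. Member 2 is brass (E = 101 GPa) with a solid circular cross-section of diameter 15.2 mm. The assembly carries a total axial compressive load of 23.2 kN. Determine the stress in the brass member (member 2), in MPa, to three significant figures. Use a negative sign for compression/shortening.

A_1 = 64.33 mm².
A_2 = 181.5 mm².
Equal strain + equilibrium ⇒ each member carries load in proportion to AE: A₁E₁ = 2914000 N, A₂E₂ = 18330000 N, ΣAE = 21240000 N.
σ₂ = P·E₂/ΣAE = -23200·101000/21240000 = -110.3 MPa.

-110 MPa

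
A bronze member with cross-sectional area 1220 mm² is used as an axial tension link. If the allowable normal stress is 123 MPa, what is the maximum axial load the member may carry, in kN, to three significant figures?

150 kN

P_max = σ_allow · A = 123 · 1220 = 150100 N = 150.1 kN.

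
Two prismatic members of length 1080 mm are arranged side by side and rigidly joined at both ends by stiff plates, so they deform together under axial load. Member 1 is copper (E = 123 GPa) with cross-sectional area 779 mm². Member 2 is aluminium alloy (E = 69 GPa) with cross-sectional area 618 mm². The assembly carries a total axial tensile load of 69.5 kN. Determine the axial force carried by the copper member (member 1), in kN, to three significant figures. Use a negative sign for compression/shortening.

Equal strain + equilibrium ⇒ each member carries load in proportion to AE: A₁E₁ = 95820000 N, A₂E₂ = 42640000 N, ΣAE = 138500000 N.
F₁ = P·A₁E₁/ΣAE = 69500·95820000/138500000 = 48100 N.

48.1 kN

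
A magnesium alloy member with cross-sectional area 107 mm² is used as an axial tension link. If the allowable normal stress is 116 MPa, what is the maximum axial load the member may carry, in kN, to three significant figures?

P_max = σ_allow · A = 116 · 107 = 12410 N = 12.41 kN.

12.4 kN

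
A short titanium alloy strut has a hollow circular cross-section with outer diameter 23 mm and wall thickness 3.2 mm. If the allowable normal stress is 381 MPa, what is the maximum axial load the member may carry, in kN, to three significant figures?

75.8 kN

A = 199.1 mm².
P_max = σ_allow · A = 381 · 199.1 = 75840 N = 75.84 kN.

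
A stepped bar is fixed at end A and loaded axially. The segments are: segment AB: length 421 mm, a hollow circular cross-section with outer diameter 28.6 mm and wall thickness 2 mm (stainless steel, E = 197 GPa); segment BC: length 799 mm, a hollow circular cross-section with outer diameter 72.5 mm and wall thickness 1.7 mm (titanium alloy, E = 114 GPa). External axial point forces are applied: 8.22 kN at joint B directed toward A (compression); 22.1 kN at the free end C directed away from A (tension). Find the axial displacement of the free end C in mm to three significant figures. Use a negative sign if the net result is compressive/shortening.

Internal axial forces (sectioning from the free end, tension +): N_BC = 22.1 kN, N_AB = 13.88 kN.
A_AB = 167.1 mm².
A_BC = 378.1 mm².
δ_AB = 13880·421/(167.1·197000) = 0.1775 mm
δ_BC = 22100·799/(378.1·114000) = 0.4096 mm
δ = Σδ_i = 0.5871 mm.

0.587 mm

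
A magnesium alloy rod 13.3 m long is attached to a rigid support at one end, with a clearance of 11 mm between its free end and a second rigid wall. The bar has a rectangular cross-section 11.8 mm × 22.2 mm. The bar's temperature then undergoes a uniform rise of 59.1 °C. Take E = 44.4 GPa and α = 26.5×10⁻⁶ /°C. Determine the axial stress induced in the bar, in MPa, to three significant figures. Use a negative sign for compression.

Free thermal expansion αLΔT = 26.5e-6 · 13300 · 59.1 = 20.83 mm.
The walls engage after the gap closes; constrained expansion = 20.83 − 11 = 9.83 mm.
The walls impose strain ε = −(9.83)/13300 = -7.3908e-04; σ = Eε = 44400 · -7.3908e-04 = -32.82 MPa.

-32.8 MPa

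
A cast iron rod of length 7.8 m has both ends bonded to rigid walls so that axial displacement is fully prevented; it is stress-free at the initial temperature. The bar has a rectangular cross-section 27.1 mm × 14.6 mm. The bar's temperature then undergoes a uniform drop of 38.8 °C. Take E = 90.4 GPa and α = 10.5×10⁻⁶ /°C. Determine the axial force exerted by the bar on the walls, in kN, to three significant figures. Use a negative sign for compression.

14.6 kN

Free thermal expansion αLΔT = 10.5e-6 · 7800 · -38.8 = -3.178 mm.
The walls impose strain ε = −(-3.178)/7800 = 4.0740e-04; σ = Eε = 90400 · 4.0740e-04 = 36.83 MPa.
Wall reaction R = σ·A = 36.83·395.7 = 14570 N = 14.57 kN.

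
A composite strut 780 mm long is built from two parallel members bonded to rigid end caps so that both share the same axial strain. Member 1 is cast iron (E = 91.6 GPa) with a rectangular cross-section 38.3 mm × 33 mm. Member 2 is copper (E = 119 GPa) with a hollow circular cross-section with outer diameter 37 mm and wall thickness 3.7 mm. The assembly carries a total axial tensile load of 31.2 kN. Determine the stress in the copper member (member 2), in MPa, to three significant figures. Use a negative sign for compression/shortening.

A_1 = 1264 mm².
A_2 = 387.1 mm².
Equal strain + equilibrium ⇒ each member carries load in proportion to AE: A₁E₁ = 115800000 N, A₂E₂ = 46060000 N, ΣAE = 161800000 N.
σ₂ = P·E₂/ΣAE = 31200·119000/161800000 = 22.94 MPa.

22.9 MPa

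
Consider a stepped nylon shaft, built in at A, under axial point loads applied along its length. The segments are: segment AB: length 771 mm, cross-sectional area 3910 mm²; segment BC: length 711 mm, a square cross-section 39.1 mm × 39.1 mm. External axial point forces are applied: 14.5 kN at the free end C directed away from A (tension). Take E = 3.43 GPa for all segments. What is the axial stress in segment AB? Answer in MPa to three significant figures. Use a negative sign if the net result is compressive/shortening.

Internal axial forces (sectioning from the free end, tension +): N_BC = 14.5 kN, N_AB = 14.5 kN.
σ_AB = N_AB/A_AB = 14500/3910 = 3.708 MPa.

3.71 MPa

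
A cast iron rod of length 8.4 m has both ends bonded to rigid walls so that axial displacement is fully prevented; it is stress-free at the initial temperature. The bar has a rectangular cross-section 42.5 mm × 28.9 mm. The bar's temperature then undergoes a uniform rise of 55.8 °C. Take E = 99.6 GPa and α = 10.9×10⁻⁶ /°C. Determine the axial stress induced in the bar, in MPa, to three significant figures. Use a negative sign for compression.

-60.6 MPa

Free thermal expansion αLΔT = 10.9e-6 · 8400 · 55.8 = 5.109 mm.
The walls impose strain ε = −(5.109)/8400 = -6.0822e-04; σ = Eε = 99600 · -6.0822e-04 = -60.58 MPa.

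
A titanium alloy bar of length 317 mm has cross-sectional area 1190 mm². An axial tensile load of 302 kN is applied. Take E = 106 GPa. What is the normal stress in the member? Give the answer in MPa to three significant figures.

σ = N/A = 302000/1190 = 253.8 MPa.

254 MPa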